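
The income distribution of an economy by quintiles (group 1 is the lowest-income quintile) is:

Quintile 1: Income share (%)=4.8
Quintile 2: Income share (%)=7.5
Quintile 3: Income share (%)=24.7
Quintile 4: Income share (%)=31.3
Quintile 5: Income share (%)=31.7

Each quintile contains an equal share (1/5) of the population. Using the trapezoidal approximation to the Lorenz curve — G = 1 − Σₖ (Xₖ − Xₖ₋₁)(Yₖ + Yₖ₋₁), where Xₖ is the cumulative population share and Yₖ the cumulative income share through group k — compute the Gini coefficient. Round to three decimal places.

Cumulative income shares Yₖ: 0.0480, 0.1230, 0.3700, 0.6830, 1.0000
Σ (Xₖ−Xₖ₋₁)(Yₖ+Yₖ₋₁) = (1/5)(0.0480+0.0000) + (1/5)(0.1230+0.0480) + (1/5)(0.3700+0.1230) + (1/5)(0.6830+0.3700) + (1/5)(1.0000+0.6830)
  = 0.0096 + 0.0342 + 0.0986 + 0.2106 + 0.3366 = 0.6896
G = 1 − 0.6896 = 0.3104

0.310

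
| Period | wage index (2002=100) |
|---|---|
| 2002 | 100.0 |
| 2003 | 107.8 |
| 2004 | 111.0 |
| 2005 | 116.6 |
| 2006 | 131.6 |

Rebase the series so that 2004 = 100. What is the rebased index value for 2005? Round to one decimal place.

105.0

Rebased(2005) = 116.6 / 111.0 × 100 = 105.0450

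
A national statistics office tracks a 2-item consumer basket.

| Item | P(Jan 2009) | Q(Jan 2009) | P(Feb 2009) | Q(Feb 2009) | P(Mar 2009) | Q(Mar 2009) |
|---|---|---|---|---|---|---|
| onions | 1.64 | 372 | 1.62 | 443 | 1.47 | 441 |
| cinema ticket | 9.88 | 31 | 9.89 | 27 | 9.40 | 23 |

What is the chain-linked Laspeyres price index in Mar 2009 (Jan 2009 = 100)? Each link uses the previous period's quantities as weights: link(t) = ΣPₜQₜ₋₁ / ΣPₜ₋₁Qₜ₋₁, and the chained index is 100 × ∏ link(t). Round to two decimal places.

Link Jan 2009→Feb 2009:
ΣP(Feb 2009)Q(Jan 2009) = 1.62×372 + 9.89×31 = 602.64 + 306.59 = 909.23
ΣP(Jan 2009)Q(Jan 2009) = 1.64×372 + 9.88×31 = 610.08 + 306.28 = 916.36
link = 909.23/916.36 = 0.992219
Link Feb 2009→Mar 2009:
ΣP(Mar 2009)Q(Feb 2009) = 1.47×443 + 9.40×27 = 651.21 + 253.8 = 905.01
ΣP(Feb 2009)Q(Feb 2009) = 1.62×443 + 9.89×27 = 717.66 + 267.03 = 984.69
link = 905.01/984.69 = 0.919081
Chained index = 100 × 0.992219 × 0.919081 = 91.1930

91.19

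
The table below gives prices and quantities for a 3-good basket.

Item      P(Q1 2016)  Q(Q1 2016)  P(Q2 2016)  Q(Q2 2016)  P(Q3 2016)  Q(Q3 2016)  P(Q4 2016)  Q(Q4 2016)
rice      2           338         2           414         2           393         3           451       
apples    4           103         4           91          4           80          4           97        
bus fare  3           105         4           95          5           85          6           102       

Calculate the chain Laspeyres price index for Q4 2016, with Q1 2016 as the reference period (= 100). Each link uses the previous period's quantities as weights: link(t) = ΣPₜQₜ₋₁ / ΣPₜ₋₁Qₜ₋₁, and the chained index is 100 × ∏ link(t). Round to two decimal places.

Link Q1 2016→Q2 2016:
ΣP(Q2 2016)Q(Q1 2016) = 2×338 + 4×103 + 4×105 = 676 + 412 + 420 = 1508
ΣP(Q1 2016)Q(Q1 2016) = 2×338 + 4×103 + 3×105 = 676 + 412 + 315 = 1403
link = 1508/1403 = 1.074840
Link Q2 2016→Q3 2016:
ΣP(Q3 2016)Q(Q2 2016) = 2×414 + 4×91 + 5×95 = 828 + 364 + 475 = 1667
ΣP(Q2 2016)Q(Q2 2016) = 2×414 + 4×91 + 4×95 = 828 + 364 + 380 = 1572
link = 1667/1572 = 1.060433
Link Q3 2016→Q4 2016:
ΣP(Q4 2016)Q(Q3 2016) = 3×393 + 4×80 + 6×85 = 1179 + 320 + 510 = 2009
ΣP(Q3 2016)Q(Q3 2016) = 2×393 + 4×80 + 5×85 = 786 + 320 + 425 = 1531
link = 2009/1531 = 1.312214
Chained index = 100 × 1.074840 × 1.060433 × 1.312214 = 149.5655

149.57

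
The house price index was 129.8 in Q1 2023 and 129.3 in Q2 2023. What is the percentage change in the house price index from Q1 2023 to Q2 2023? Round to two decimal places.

-0.39%

Change = (129.3 − 129.8) / 129.8 × 100
       = -0.5 / 129.8 × 100 = -0.3852%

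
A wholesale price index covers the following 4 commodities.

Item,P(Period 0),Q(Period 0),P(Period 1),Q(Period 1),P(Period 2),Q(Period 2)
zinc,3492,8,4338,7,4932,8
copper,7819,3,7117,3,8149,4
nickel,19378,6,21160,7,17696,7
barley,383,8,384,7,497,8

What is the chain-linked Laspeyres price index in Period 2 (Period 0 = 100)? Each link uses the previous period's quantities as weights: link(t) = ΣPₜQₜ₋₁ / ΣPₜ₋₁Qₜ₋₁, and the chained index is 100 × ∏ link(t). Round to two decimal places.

Link Period 0→Period 1:
ΣP(Period 1)Q(Period 0) = 4338×8 + 7117×3 + 21160×6 + 384×8 = 34704 + 21351 + 126960 + 3072 = 186087
ΣP(Period 0)Q(Period 0) = 3492×8 + 7819×3 + 19378×6 + 383×8 = 27936 + 23457 + 116268 + 3064 = 170725
link = 186087/170725 = 1.089981
Link Period 1→Period 2:
ΣP(Period 2)Q(Period 1) = 4932×7 + 8149×3 + 17696×7 + 497×7 = 34524 + 24447 + 123872 + 3479 = 186322
ΣP(Period 1)Q(Period 1) = 4338×7 + 7117×3 + 21160×7 + 384×7 = 30366 + 21351 + 148120 + 2688 = 202525
link = 186322/202525 = 0.919995
Chained index = 100 × 1.089981 × 0.919995 = 100.2777

100.28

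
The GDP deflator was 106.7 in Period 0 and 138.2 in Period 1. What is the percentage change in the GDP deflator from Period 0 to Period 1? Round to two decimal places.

Change = (138.2 − 106.7) / 106.7 × 100
       = 31.5 / 106.7 × 100 = 29.5220%

29.52%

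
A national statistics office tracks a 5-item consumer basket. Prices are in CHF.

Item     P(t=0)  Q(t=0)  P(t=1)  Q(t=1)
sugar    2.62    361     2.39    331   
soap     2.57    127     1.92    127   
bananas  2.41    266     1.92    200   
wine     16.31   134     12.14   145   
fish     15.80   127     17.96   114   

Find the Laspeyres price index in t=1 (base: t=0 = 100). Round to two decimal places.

90.49

Laspeyres price index uses base-period quantities as weights.
ΣP(t=1)·Q(t=0) = 2.39×361 + 1.92×127 + 1.92×266 + 12.14×134 + 17.96×127 = 862.79 + 243.84 + 510.72 + 1626.76 + 2280.92 = 5525.03
ΣP(t=0)·Q(t=0) = 2.62×361 + 2.57×127 + 2.41×266 + 16.31×134 + 15.80×127 = 945.82 + 326.39 + 641.06 + 2185.54 + 2006.6 = 6105.41
Index = 5525.03 / 6105.41 × 100 = 90.4940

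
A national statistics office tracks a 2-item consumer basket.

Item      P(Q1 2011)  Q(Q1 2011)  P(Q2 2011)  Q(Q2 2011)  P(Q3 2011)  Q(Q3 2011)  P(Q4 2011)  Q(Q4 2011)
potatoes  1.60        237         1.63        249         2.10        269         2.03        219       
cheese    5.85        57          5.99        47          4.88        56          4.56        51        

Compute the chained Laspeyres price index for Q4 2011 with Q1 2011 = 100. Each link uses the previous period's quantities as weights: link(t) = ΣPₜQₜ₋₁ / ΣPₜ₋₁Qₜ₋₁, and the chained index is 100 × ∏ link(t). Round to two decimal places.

106.85

Link Q1 2011→Q2 2011:
ΣP(Q2 2011)Q(Q1 2011) = 1.63×237 + 5.99×57 = 386.31 + 341.43 = 727.74
ΣP(Q1 2011)Q(Q1 2011) = 1.60×237 + 5.85×57 = 379.2 + 333.45 = 712.65
link = 727.74/712.65 = 1.021174
Link Q2 2011→Q3 2011:
ΣP(Q3 2011)Q(Q2 2011) = 2.10×249 + 4.88×47 = 522.9 + 229.36 = 752.26
ΣP(Q2 2011)Q(Q2 2011) = 1.63×249 + 5.99×47 = 405.87 + 281.53 = 687.4
link = 752.26/687.4 = 1.094356
Link Q3 2011→Q4 2011:
ΣP(Q4 2011)Q(Q3 2011) = 2.03×269 + 4.56×56 = 546.07 + 255.36 = 801.43
ΣP(Q3 2011)Q(Q3 2011) = 2.10×269 + 4.88×56 = 564.9 + 273.28 = 838.18
link = 801.43/838.18 = 0.956155
Chained index = 100 × 1.021174 × 1.094356 × 0.956155 = 106.8530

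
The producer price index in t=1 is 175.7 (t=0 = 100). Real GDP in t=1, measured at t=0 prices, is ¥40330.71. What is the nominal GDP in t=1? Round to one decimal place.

70861.1

Nominal = Real × (Index/100) = 40330.71 × (175.7/100)
        = 40330.71 × 1.757 = 70861.0575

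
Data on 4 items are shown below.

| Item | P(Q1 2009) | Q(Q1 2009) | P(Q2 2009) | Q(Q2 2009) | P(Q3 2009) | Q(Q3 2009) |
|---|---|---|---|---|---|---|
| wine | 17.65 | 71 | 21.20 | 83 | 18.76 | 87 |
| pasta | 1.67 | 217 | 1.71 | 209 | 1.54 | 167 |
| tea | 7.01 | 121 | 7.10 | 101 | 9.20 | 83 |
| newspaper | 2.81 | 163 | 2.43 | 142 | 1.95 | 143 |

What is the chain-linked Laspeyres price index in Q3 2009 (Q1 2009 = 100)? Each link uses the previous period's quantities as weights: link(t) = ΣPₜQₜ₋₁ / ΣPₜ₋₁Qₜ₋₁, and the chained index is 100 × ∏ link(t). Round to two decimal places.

Link Q1 2009→Q2 2009:
ΣP(Q2 2009)Q(Q1 2009) = 21.20×71 + 1.71×217 + 7.10×121 + 2.43×163 = 1505.2 + 371.07 + 859.1 + 396.09 = 3131.46
ΣP(Q1 2009)Q(Q1 2009) = 17.65×71 + 1.67×217 + 7.01×121 + 2.81×163 = 1253.15 + 362.39 + 848.21 + 458.03 = 2921.78
link = 3131.46/2921.78 = 1.071764
Link Q2 2009→Q3 2009:
ΣP(Q3 2009)Q(Q2 2009) = 18.76×83 + 1.54×209 + 9.20×101 + 1.95×142 = 1557.08 + 321.86 + 929.2 + 276.9 = 3085.04
ΣP(Q2 2009)Q(Q2 2009) = 21.20×83 + 1.71×209 + 7.10×101 + 2.43×142 = 1759.6 + 357.39 + 717.1 + 345.06 = 3179.15
link = 3085.04/3179.15 = 0.970398
Chained index = 100 × 1.071764 × 0.970398 = 104.0038

104.00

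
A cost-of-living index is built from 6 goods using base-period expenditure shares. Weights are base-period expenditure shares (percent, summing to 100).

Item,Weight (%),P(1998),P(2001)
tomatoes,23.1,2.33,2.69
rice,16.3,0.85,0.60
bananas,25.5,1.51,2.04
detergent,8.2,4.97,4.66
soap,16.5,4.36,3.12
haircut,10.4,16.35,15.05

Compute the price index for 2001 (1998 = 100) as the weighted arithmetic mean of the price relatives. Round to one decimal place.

101.7

tomatoes: 23.1 × (2.69/2.33) = 23.1 × 1.154506 = 26.6691
rice: 16.3 × (0.60/0.85) = 16.3 × 0.705882 = 11.5059
bananas: 25.5 × (2.04/1.51) = 25.5 × 1.350993 = 34.4503
detergent: 8.2 × (4.66/4.97) = 8.2 × 0.937626 = 7.6885
soap: 16.5 × (3.12/4.36) = 16.5 × 0.715596 = 11.8073
haircut: 10.4 × (15.05/16.35) = 10.4 × 0.920489 = 9.5731
Index = Σ wᵢ·(p₁ᵢ/p₀ᵢ) = 26.6691 + 11.5059 + 34.4503 + 7.6885 + 11.8073 + 9.5731 = 101.6943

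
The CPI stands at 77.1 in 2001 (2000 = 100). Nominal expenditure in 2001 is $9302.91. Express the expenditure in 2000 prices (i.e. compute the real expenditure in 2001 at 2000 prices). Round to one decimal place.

Real = Nominal ÷ (Index/100) = 9302.91 ÷ (77.1/100)
     = 9302.91 ÷ 0.771 = 12066.0311

12066.0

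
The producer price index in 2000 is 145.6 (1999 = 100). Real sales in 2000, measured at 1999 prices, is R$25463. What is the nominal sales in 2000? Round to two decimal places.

Nominal = Real × (Index/100) = 25463 × (145.6/100)
        = 25463 × 1.456 = 37074.1280

37074.13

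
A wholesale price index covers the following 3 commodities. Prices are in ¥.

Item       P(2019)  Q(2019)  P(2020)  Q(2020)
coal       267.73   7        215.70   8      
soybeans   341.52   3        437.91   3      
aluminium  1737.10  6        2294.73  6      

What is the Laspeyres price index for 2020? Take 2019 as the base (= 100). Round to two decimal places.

124.55

Laspeyres price index uses base-period quantities as weights.
ΣP(2020)·Q(2019) = 215.70×7 + 437.91×3 + 2294.73×6 = 1509.9 + 1313.73 + 13768.38 = 16592.01
ΣP(2019)·Q(2019) = 267.73×7 + 341.52×3 + 1737.10×6 = 1874.11 + 1024.56 + 10422.6 = 13321.27
Index = 16592.01 / 13321.27 × 100 = 124.5528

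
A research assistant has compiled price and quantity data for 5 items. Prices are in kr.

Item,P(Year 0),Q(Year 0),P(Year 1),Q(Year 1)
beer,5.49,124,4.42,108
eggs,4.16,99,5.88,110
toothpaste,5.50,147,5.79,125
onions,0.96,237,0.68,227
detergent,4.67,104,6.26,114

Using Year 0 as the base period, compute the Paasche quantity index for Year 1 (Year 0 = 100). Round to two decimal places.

97.22

Paasche quantity index uses current-period prices as weights.
ΣP(Year 1)·Q(Year 1) = 4.42×108 + 5.88×110 + 5.79×125 + 0.68×227 + 6.26×114 = 477.36 + 646.8 + 723.75 + 154.36 + 713.64 = 2715.91
ΣP(Year 1)·Q(Year 0) = 4.42×124 + 5.88×99 + 5.79×147 + 0.68×237 + 6.26×104 = 548.08 + 582.12 + 851.13 + 161.16 + 651.04 = 2793.53
Index = 2715.91 / 2793.53 × 100 = 97.2214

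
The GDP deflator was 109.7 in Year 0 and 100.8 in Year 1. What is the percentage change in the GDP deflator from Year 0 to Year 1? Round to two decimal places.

Change = (100.8 − 109.7) / 109.7 × 100
       = -8.9 / 109.7 × 100 = -8.1130%

-8.11%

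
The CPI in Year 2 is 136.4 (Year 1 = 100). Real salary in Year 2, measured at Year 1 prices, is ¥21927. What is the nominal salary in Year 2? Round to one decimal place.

Nominal = Real × (Index/100) = 21927 × (136.4/100)
        = 21927 × 1.364 = 29908.4280

29908.4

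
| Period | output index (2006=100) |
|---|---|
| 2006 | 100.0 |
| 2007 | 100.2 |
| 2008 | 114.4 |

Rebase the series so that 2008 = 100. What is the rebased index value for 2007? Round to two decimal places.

Rebased(2007) = 100.2 / 114.4 × 100 = 87.5874

87.59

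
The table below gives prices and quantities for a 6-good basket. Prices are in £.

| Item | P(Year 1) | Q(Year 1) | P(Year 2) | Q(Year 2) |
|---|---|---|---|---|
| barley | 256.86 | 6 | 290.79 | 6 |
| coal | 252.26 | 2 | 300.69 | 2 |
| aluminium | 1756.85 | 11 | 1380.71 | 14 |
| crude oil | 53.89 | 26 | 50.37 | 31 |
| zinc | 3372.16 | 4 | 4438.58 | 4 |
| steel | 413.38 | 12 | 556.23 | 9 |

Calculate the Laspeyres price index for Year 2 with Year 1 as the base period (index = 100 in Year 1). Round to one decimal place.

105.0

Laspeyres price index uses base-period quantities as weights.
ΣP(Year 2)·Q(Year 1) = 290.79×6 + 300.69×2 + 1380.71×11 + 50.37×26 + 4438.58×4 + 556.23×12 = 1744.74 + 601.38 + 15187.81 + 1309.62 + 17754.32 + 6674.76 = 43272.63
ΣP(Year 1)·Q(Year 1) = 256.86×6 + 252.26×2 + 1756.85×11 + 53.89×26 + 3372.16×4 + 413.38×12 = 1541.16 + 504.52 + 19325.35 + 1401.14 + 13488.64 + 4960.56 = 41221.37
Index = 43272.63 / 41221.37 × 100 = 104.9762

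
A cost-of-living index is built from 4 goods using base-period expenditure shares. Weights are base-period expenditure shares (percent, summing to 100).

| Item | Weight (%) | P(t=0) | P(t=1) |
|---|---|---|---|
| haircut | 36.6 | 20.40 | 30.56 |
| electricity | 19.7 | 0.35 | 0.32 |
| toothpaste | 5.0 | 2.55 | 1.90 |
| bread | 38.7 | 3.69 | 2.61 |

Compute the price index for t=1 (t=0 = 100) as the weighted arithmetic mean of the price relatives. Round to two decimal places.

103.94

haircut: 36.6 × (30.56/20.40) = 36.6 × 1.498039 = 54.8282
electricity: 19.7 × (0.32/0.35) = 19.7 × 0.914286 = 18.0114
toothpaste: 5.0 × (1.90/2.55) = 5.0 × 0.745098 = 3.7255
bread: 38.7 × (2.61/3.69) = 38.7 × 0.707317 = 27.3732
Index = Σ wᵢ·(p₁ᵢ/p₀ᵢ) = 54.8282 + 18.0114 + 3.7255 + 27.3732 = 103.9383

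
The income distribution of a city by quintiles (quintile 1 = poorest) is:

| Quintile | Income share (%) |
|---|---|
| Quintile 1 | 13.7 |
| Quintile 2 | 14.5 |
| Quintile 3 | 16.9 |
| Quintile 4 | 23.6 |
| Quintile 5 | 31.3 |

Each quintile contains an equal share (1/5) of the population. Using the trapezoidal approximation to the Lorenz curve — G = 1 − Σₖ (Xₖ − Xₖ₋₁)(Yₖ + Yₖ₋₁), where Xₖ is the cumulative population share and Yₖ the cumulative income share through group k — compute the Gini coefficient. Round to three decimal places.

0.177

Cumulative income shares Yₖ: 0.1370, 0.2820, 0.4510, 0.6870, 1.0000
Σ (Xₖ−Xₖ₋₁)(Yₖ+Yₖ₋₁) = (1/5)(0.1370+0.0000) + (1/5)(0.2820+0.1370) + (1/5)(0.4510+0.2820) + (1/5)(0.6870+0.4510) + (1/5)(1.0000+0.6870)
  = 0.0274 + 0.0838 + 0.1466 + 0.2276 + 0.3374 = 0.8228
G = 1 − 0.8228 = 0.1772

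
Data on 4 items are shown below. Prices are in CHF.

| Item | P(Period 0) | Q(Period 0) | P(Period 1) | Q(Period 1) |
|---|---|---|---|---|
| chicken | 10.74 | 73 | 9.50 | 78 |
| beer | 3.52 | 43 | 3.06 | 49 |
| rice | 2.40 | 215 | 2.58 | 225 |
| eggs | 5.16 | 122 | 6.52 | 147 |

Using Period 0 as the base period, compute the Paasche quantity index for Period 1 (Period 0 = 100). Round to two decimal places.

111.71

Paasche quantity index uses current-period prices as weights.
ΣP(Period 1)·Q(Period 1) = 9.50×78 + 3.06×49 + 2.58×225 + 6.52×147 = 741 + 149.94 + 580.5 + 958.44 = 2429.88
ΣP(Period 1)·Q(Period 0) = 9.50×73 + 3.06×43 + 2.58×215 + 6.52×122 = 693.5 + 131.58 + 554.7 + 795.44 = 2175.22
Index = 2429.88 / 2175.22 × 100 = 111.7073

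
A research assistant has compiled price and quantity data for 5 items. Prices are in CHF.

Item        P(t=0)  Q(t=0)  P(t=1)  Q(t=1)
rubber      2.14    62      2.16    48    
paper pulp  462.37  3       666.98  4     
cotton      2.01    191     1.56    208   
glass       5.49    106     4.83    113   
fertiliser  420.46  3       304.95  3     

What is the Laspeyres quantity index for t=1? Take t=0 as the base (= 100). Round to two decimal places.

113.48

Laspeyres quantity index uses base-period prices as weights.
ΣP(t=0)·Q(t=1) = 2.14×48 + 462.37×4 + 2.01×208 + 5.49×113 + 420.46×3 = 102.72 + 1849.48 + 418.08 + 620.37 + 1261.38 = 4252.03
ΣP(t=0)·Q(t=0) = 2.14×62 + 462.37×3 + 2.01×191 + 5.49×106 + 420.46×3 = 132.68 + 1387.11 + 383.91 + 581.94 + 1261.38 = 3747.02
Index = 4252.03 / 3747.02 × 100 = 113.4776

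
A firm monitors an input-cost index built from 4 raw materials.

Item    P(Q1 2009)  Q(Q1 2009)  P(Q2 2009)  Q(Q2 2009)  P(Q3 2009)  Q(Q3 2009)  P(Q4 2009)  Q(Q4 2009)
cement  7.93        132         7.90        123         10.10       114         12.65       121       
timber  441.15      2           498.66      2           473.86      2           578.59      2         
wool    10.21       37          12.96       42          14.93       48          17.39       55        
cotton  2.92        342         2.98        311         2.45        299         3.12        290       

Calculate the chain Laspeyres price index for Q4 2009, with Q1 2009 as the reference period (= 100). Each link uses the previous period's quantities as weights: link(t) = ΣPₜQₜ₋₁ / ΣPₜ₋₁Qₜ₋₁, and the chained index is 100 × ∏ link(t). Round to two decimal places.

Link Q1 2009→Q2 2009:
ΣP(Q2 2009)Q(Q1 2009) = 7.90×132 + 498.66×2 + 12.96×37 + 2.98×342 = 1042.8 + 997.32 + 479.52 + 1019.16 = 3538.8
ΣP(Q1 2009)Q(Q1 2009) = 7.93×132 + 441.15×2 + 10.21×37 + 2.92×342 = 1046.76 + 882.3 + 377.77 + 998.64 = 3305.47
link = 3538.8/3305.47 = 1.070589
Link Q2 2009→Q3 2009:
ΣP(Q3 2009)Q(Q2 2009) = 10.10×123 + 473.86×2 + 14.93×42 + 2.45×311 = 1242.3 + 947.72 + 627.06 + 761.95 = 3579.03
ΣP(Q2 2009)Q(Q2 2009) = 7.90×123 + 498.66×2 + 12.96×42 + 2.98×311 = 971.7 + 997.32 + 544.32 + 926.78 = 3440.12
link = 3579.03/3440.12 = 1.040379
Link Q3 2009→Q4 2009:
ΣP(Q4 2009)Q(Q3 2009) = 12.65×114 + 578.59×2 + 17.39×48 + 3.12×299 = 1442.1 + 1157.18 + 834.72 + 932.88 = 4366.88
ΣP(Q3 2009)Q(Q3 2009) = 10.10×114 + 473.86×2 + 14.93×48 + 2.45×299 = 1151.4 + 947.72 + 716.64 + 732.55 = 3548.31
link = 4366.88/3548.31 = 1.230693
Chained index = 100 × 1.070589 × 1.040379 × 1.230693 = 137.0769

137.08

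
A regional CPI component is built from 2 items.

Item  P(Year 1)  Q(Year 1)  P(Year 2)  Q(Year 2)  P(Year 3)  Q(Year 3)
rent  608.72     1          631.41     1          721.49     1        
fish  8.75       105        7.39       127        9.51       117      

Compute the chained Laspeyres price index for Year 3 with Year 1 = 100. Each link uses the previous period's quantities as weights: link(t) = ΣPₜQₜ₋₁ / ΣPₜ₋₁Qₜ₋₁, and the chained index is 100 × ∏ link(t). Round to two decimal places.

Link Year 1→Year 2:
ΣP(Year 2)Q(Year 1) = 631.41×1 + 7.39×105 = 631.41 + 775.95 = 1407.36
ΣP(Year 1)Q(Year 1) = 608.72×1 + 8.75×105 = 608.72 + 918.75 = 1527.47
link = 1407.36/1527.47 = 0.921367
Link Year 2→Year 3:
ΣP(Year 3)Q(Year 2) = 721.49×1 + 9.51×127 = 721.49 + 1207.77 = 1929.26
ΣP(Year 2)Q(Year 2) = 631.41×1 + 7.39×127 = 631.41 + 938.53 = 1569.94
link = 1929.26/1569.94 = 1.228875
Chained index = 100 × 0.921367 × 1.228875 = 113.2244

113.22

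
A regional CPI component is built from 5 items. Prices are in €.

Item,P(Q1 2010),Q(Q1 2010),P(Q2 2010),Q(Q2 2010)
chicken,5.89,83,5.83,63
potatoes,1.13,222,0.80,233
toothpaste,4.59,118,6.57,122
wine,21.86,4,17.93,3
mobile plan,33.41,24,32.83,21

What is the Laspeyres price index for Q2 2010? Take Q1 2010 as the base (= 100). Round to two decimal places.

Laspeyres price index uses base-period quantities as weights.
ΣP(Q2 2010)·Q(Q1 2010) = 5.83×83 + 0.80×222 + 6.57×118 + 17.93×4 + 32.83×24 = 483.89 + 177.6 + 775.26 + 71.72 + 787.92 = 2296.39
ΣP(Q1 2010)·Q(Q1 2010) = 5.89×83 + 1.13×222 + 4.59×118 + 21.86×4 + 33.41×24 = 488.87 + 250.86 + 541.62 + 87.44 + 801.84 = 2170.63
Index = 2296.39 / 2170.63 × 100 = 105.7937

105.79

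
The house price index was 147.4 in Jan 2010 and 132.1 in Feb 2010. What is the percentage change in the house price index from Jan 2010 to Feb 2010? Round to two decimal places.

Change = (132.1 − 147.4) / 147.4 × 100
       = -15.3 / 147.4 × 100 = -10.3799%

-10.38%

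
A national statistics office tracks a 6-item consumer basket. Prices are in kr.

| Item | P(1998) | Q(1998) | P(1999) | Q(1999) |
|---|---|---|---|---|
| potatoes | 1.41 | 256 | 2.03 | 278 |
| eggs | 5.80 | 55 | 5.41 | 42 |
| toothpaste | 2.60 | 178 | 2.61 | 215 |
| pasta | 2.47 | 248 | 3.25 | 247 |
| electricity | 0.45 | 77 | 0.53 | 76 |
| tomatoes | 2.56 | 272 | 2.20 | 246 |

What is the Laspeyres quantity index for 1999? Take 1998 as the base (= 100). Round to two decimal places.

Laspeyres quantity index uses base-period prices as weights.
ΣP(1998)·Q(1999) = 1.41×278 + 5.80×42 + 2.60×215 + 2.47×247 + 0.45×76 + 2.56×246 = 391.98 + 243.6 + 559 + 610.09 + 34.2 + 629.76 = 2468.63
ΣP(1998)·Q(1998) = 1.41×256 + 5.80×55 + 2.60×178 + 2.47×248 + 0.45×77 + 2.56×272 = 360.96 + 319 + 462.8 + 612.56 + 34.65 + 696.32 = 2486.29
Index = 2468.63 / 2486.29 × 100 = 99.2897

99.29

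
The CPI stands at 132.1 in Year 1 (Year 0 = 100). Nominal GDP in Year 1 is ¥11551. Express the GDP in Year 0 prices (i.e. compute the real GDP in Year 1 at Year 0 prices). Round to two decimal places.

Real = Nominal ÷ (Index/100) = 11551 ÷ (132.1/100)
     = 11551 ÷ 1.321 = 8744.1332

8744.13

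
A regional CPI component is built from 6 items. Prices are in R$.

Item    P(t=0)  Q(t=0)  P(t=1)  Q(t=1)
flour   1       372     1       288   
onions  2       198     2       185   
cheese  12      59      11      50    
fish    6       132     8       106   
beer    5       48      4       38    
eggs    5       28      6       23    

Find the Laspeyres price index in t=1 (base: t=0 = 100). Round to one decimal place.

Laspeyres price index uses base-period quantities as weights.
ΣP(t=1)·Q(t=0) = 1×372 + 2×198 + 11×59 + 8×132 + 4×48 + 6×28 = 372 + 396 + 649 + 1056 + 192 + 168 = 2833
ΣP(t=0)·Q(t=0) = 1×372 + 2×198 + 12×59 + 6×132 + 5×48 + 5×28 = 372 + 396 + 708 + 792 + 240 + 140 = 2648
Index = 2833 / 2648 × 100 = 106.9864

107.0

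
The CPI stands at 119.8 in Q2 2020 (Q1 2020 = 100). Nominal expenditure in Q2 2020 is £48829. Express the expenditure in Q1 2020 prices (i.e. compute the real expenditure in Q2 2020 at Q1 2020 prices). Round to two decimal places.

Real = Nominal ÷ (Index/100) = 48829 ÷ (119.8/100)
     = 48829 ÷ 1.198 = 40758.7646

40758.76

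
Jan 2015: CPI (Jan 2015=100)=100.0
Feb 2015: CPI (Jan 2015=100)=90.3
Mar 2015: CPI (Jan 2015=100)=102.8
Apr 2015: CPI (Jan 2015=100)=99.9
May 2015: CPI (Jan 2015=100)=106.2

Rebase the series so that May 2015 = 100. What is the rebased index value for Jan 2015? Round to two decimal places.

94.16

Rebased(Jan 2015) = 100.0 / 106.2 × 100 = 94.1620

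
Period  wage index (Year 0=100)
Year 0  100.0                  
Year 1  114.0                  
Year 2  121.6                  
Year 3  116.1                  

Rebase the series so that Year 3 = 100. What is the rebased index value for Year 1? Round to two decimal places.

Rebased(Year 1) = 114.0 / 116.1 × 100 = 98.1912

98.19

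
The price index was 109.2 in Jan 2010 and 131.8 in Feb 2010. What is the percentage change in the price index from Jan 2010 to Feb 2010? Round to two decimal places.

20.70%

Change = (131.8 − 109.2) / 109.2 × 100
       = 22.6 / 109.2 × 100 = 20.6960%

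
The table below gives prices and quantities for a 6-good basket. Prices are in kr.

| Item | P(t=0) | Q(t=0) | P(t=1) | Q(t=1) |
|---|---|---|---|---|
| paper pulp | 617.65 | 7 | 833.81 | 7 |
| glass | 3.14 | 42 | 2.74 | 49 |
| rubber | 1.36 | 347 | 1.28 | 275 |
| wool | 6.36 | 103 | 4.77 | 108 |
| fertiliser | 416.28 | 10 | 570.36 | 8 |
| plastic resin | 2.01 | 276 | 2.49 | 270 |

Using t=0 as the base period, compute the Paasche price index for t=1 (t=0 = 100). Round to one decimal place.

128.3

Paasche price index uses current-period quantities as weights.
ΣP(t=1)·Q(t=1) = 833.81×7 + 2.74×49 + 1.28×275 + 4.77×108 + 570.36×8 + 2.49×270 = 5836.67 + 134.26 + 352 + 515.16 + 4562.88 + 672.3 = 12073.27
ΣP(t=0)·Q(t=1) = 617.65×7 + 3.14×49 + 1.36×275 + 6.36×108 + 416.28×8 + 2.01×270 = 4323.55 + 153.86 + 374 + 686.88 + 3330.24 + 542.7 = 9411.23
Index = 12073.27 / 9411.23 × 100 = 128.2858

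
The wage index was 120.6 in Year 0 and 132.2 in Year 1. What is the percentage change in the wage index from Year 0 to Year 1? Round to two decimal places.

9.62%

Change = (132.2 − 120.6) / 120.6 × 100
       = 11.6 / 120.6 × 100 = 9.6186%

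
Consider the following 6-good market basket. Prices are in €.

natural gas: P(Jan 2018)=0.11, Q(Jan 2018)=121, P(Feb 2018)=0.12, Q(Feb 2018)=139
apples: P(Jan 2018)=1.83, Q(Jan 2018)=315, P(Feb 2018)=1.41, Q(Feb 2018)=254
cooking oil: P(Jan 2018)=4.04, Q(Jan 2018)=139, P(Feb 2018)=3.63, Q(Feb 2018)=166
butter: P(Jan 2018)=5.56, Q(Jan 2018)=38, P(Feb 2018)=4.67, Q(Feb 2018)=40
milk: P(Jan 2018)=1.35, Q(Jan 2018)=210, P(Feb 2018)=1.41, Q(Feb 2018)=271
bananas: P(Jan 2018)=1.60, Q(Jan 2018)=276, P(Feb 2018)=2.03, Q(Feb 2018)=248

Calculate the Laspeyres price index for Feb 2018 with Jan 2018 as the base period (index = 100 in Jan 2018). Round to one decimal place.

95.7

Laspeyres price index uses base-period quantities as weights.
ΣP(Feb 2018)·Q(Jan 2018) = 0.12×121 + 1.41×315 + 3.63×139 + 4.67×38 + 1.41×210 + 2.03×276 = 14.52 + 444.15 + 504.57 + 177.46 + 296.1 + 560.28 = 1997.08
ΣP(Jan 2018)·Q(Jan 2018) = 0.11×121 + 1.83×315 + 4.04×139 + 5.56×38 + 1.35×210 + 1.60×276 = 13.31 + 576.45 + 561.56 + 211.28 + 283.5 + 441.6 = 2087.7
Index = 1997.08 / 2087.7 × 100 = 95.6593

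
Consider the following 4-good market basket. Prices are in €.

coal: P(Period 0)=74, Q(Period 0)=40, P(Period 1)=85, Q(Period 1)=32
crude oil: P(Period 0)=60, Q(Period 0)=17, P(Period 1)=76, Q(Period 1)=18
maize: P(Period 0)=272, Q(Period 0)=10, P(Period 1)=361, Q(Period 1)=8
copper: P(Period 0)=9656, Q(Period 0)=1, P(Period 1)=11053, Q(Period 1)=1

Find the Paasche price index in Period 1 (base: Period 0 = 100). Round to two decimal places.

117.99

Paasche price index uses current-period quantities as weights.
ΣP(Period 1)·Q(Period 1) = 85×32 + 76×18 + 361×8 + 11053×1 = 2720 + 1368 + 2888 + 11053 = 18029
ΣP(Period 0)·Q(Period 1) = 74×32 + 60×18 + 272×8 + 9656×1 = 2368 + 1080 + 2176 + 9656 = 15280
Index = 18029 / 15280 × 100 = 117.9908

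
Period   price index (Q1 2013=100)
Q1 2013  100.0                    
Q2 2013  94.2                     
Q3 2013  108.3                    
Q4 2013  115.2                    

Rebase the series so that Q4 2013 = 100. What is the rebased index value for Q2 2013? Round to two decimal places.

Rebased(Q2 2013) = 94.2 / 115.2 × 100 = 81.7708

81.77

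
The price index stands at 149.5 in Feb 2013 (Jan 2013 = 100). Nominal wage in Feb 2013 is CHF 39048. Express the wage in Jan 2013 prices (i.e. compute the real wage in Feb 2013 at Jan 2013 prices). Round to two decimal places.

Real = Nominal ÷ (Index/100) = 39048 ÷ (149.5/100)
     = 39048 ÷ 1.495 = 26119.0635

26119.06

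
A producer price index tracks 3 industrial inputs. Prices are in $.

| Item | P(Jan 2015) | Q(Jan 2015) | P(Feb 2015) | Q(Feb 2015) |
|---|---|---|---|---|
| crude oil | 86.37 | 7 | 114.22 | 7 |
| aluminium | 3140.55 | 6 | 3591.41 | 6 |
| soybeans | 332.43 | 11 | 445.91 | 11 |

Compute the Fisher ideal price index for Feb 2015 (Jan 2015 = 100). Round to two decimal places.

117.95

Laspeyres component (base-period weights):
ΣP(Feb 2015)Q(Jan 2015) = 114.22×7 + 3591.41×6 + 445.91×11 = 799.54 + 21548.46 + 4905.01 = 27253.01
ΣP(Jan 2015)Q(Jan 2015) = 86.37×7 + 3140.55×6 + 332.43×11 = 604.59 + 18843.3 + 3656.73 = 23104.62
L = 27253.01 / 23104.62 × 100 = 117.9548
Paasche component (current-period weights):
ΣP(Feb 2015)Q(Feb 2015) = 114.22×7 + 3591.41×6 + 445.91×11 = 799.54 + 21548.46 + 4905.01 = 27253.01
ΣP(Jan 2015)Q(Feb 2015) = 86.37×7 + 3140.55×6 + 332.43×11 = 604.59 + 18843.3 + 3656.73 = 23104.62
P = 27253.01 / 23104.62 × 100 = 117.9548
Fisher = √(L × P) = √(117.9548 × 117.9548) = 117.9548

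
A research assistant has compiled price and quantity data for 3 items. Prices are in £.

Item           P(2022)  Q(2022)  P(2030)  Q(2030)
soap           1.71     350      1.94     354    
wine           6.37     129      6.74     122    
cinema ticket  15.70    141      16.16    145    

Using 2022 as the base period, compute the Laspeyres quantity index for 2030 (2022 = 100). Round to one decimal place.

Laspeyres quantity index uses base-period prices as weights.
ΣP(2022)·Q(2030) = 1.71×354 + 6.37×122 + 15.70×145 = 605.34 + 777.14 + 2276.5 = 3658.98
ΣP(2022)·Q(2022) = 1.71×350 + 6.37×129 + 15.70×141 = 598.5 + 821.73 + 2213.7 = 3633.93
Index = 3658.98 / 3633.93 × 100 = 100.6893

100.7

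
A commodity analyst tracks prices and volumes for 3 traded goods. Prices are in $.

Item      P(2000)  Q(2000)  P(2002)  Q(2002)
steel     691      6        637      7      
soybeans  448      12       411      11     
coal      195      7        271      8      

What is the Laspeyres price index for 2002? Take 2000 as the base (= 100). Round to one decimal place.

Laspeyres price index uses base-period quantities as weights.
ΣP(2002)·Q(2000) = 637×6 + 411×12 + 271×7 = 3822 + 4932 + 1897 = 10651
ΣP(2000)·Q(2000) = 691×6 + 448×12 + 195×7 = 4146 + 5376 + 1365 = 10887
Index = 10651 / 10887 × 100 = 97.8323

97.8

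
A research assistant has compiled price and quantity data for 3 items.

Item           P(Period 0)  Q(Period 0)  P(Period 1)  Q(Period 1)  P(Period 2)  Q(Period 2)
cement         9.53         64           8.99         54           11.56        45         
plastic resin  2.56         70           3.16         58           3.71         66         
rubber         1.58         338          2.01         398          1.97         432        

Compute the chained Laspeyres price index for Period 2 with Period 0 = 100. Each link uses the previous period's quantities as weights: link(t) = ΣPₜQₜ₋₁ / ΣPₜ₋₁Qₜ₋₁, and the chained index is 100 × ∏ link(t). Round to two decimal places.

Link Period 0→Period 1:
ΣP(Period 1)Q(Period 0) = 8.99×64 + 3.16×70 + 2.01×338 = 575.36 + 221.2 + 679.38 = 1475.94
ΣP(Period 0)Q(Period 0) = 9.53×64 + 2.56×70 + 1.58×338 = 609.92 + 179.2 + 534.04 = 1323.16
link = 1475.94/1323.16 = 1.115466
Link Period 1→Period 2:
ΣP(Period 2)Q(Period 1) = 11.56×54 + 3.71×58 + 1.97×398 = 624.24 + 215.18 + 784.06 = 1623.48
ΣP(Period 1)Q(Period 1) = 8.99×54 + 3.16×58 + 2.01×398 = 485.46 + 183.28 + 799.98 = 1468.72
link = 1623.48/1468.72 = 1.105371
Chained index = 100 × 1.115466 × 1.105371 = 123.3003

123.30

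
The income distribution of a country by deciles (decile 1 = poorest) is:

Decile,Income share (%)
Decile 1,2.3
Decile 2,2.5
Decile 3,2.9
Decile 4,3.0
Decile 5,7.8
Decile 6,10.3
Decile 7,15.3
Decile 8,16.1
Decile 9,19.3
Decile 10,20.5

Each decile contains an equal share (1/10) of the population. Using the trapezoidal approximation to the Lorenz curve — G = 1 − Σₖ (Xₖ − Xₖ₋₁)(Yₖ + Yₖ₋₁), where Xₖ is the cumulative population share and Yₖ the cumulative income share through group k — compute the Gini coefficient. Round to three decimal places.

Cumulative income shares Yₖ: 0.0230, 0.0480, 0.0770, 0.1070, 0.1850, 0.2880, 0.4410, 0.6020, 0.7950, 1.0000
Σ (Xₖ−Xₖ₋₁)(Yₖ+Yₖ₋₁) = (1/10)(0.0230+0.0000) + (1/10)(0.0480+0.0230) + (1/10)(0.0770+0.0480) + (1/10)(0.1070+0.0770) + (1/10)(0.1850+0.1070) + (1/10)(0.2880+0.1850) + (1/10)(0.4410+0.2880) + (1/10)(0.6020+0.4410) + (1/10)(0.7950+0.6020) + (1/10)(1.0000+0.7950)
  = 0.0023 + 0.0071 + 0.0125 + 0.0184 + 0.0292 + 0.0473 + 0.0729 + 0.1043 + 0.1397 + 0.1795 = 0.6132
G = 1 − 0.6132 = 0.3868

0.387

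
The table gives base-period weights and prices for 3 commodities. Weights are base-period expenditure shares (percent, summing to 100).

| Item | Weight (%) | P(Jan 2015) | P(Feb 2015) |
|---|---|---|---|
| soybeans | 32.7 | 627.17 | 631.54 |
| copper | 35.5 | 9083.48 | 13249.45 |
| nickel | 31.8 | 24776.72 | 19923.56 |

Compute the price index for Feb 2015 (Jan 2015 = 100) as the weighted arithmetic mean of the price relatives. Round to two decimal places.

soybeans: 32.7 × (631.54/627.17) = 32.7 × 1.006968 = 32.9278
copper: 35.5 × (13249.45/9083.48) = 35.5 × 1.458631 = 51.7814
nickel: 31.8 × (19923.56/24776.72) = 31.8 × 0.804124 = 25.5711
Index = Σ wᵢ·(p₁ᵢ/p₀ᵢ) = 32.9278 + 51.7814 + 25.5711 = 110.2804

110.28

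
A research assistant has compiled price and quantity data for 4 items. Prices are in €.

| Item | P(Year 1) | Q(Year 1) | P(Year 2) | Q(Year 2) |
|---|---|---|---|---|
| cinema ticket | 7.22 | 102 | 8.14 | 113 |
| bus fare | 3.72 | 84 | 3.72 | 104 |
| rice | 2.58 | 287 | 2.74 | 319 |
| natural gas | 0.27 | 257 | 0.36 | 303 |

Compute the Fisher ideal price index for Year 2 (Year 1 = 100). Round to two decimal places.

108.71

Laspeyres component (base-period weights):
ΣP(Year 2)Q(Year 1) = 8.14×102 + 3.72×84 + 2.74×287 + 0.36×257 = 830.28 + 312.48 + 786.38 + 92.52 = 2021.66
ΣP(Year 1)Q(Year 1) = 7.22×102 + 3.72×84 + 2.58×287 + 0.27×257 = 736.44 + 312.48 + 740.46 + 69.39 = 1858.77
L = 2021.66 / 1858.77 × 100 = 108.7633
Paasche component (current-period weights):
ΣP(Year 2)Q(Year 2) = 8.14×113 + 3.72×104 + 2.74×319 + 0.36×303 = 919.82 + 386.88 + 874.06 + 109.08 = 2289.84
ΣP(Year 1)Q(Year 2) = 7.22×113 + 3.72×104 + 2.58×319 + 0.27×303 = 815.86 + 386.88 + 823.02 + 81.81 = 2107.57
P = 2289.84 / 2107.57 × 100 = 108.6483
Fisher = √(L × P) = √(108.7633 × 108.6483) = 108.7058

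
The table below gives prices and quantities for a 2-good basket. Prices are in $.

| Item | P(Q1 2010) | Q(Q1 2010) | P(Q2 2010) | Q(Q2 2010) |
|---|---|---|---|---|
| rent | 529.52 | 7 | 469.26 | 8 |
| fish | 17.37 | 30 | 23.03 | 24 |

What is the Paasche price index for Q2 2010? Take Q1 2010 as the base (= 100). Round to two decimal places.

92.56

Paasche price index uses current-period quantities as weights.
ΣP(Q2 2010)·Q(Q2 2010) = 469.26×8 + 23.03×24 = 3754.08 + 552.72 = 4306.8
ΣP(Q1 2010)·Q(Q2 2010) = 529.52×8 + 17.37×24 = 4236.16 + 416.88 = 4653.04
Index = 4306.8 / 4653.04 × 100 = 92.5588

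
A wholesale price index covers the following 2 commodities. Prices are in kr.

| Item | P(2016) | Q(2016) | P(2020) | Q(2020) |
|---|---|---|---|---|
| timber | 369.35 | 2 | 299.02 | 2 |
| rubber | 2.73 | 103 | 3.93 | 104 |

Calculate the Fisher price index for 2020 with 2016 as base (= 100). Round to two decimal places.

98.39

Laspeyres component (base-period weights):
ΣP(2020)Q(2016) = 299.02×2 + 3.93×103 = 598.04 + 404.79 = 1002.83
ΣP(2016)Q(2016) = 369.35×2 + 2.73×103 = 738.7 + 281.19 = 1019.89
L = 1002.83 / 1019.89 × 100 = 98.3273
Paasche component (current-period weights):
ΣP(2020)Q(2020) = 299.02×2 + 3.93×104 = 598.04 + 408.72 = 1006.76
ΣP(2016)Q(2020) = 369.35×2 + 2.73×104 = 738.7 + 283.92 = 1022.62
P = 1006.76 / 1022.62 × 100 = 98.4491
Fisher = √(L × P) = √(98.3273 × 98.4491) = 98.3882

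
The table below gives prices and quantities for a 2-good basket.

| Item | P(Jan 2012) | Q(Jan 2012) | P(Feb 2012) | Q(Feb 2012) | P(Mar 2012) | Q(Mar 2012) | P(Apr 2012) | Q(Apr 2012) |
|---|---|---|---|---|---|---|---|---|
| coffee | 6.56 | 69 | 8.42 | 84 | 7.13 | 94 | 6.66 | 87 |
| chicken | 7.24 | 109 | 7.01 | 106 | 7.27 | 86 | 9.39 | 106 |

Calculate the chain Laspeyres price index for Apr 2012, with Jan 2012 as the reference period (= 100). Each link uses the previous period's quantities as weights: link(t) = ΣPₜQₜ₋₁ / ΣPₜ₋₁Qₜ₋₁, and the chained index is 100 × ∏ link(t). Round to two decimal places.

113.19

Link Jan 2012→Feb 2012:
ΣP(Feb 2012)Q(Jan 2012) = 8.42×69 + 7.01×109 = 580.98 + 764.09 = 1345.07
ΣP(Jan 2012)Q(Jan 2012) = 6.56×69 + 7.24×109 = 452.64 + 789.16 = 1241.8
link = 1345.07/1241.8 = 1.083162
Link Feb 2012→Mar 2012:
ΣP(Mar 2012)Q(Feb 2012) = 7.13×84 + 7.27×106 = 598.92 + 770.62 = 1369.54
ΣP(Feb 2012)Q(Feb 2012) = 8.42×84 + 7.01×106 = 707.28 + 743.06 = 1450.34
link = 1369.54/1450.34 = 0.944289
Link Mar 2012→Apr 2012:
ΣP(Apr 2012)Q(Mar 2012) = 6.66×94 + 9.39×86 = 626.04 + 807.54 = 1433.58
ΣP(Mar 2012)Q(Mar 2012) = 7.13×94 + 7.27×86 = 670.22 + 625.22 = 1295.44
link = 1433.58/1295.44 = 1.106636
Chained index = 100 × 1.083162 × 0.944289 × 1.106636 = 113.1886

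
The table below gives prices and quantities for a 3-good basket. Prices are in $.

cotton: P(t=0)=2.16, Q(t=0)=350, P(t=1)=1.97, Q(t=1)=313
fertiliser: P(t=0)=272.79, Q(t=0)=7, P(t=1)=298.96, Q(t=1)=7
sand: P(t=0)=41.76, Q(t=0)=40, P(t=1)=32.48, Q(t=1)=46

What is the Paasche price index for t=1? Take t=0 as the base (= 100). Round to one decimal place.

Paasche price index uses current-period quantities as weights.
ΣP(t=1)·Q(t=1) = 1.97×313 + 298.96×7 + 32.48×46 = 616.61 + 2092.72 + 1494.08 = 4203.41
ΣP(t=0)·Q(t=1) = 2.16×313 + 272.79×7 + 41.76×46 = 676.08 + 1909.53 + 1920.96 = 4506.57
Index = 4203.41 / 4506.57 × 100 = 93.2729

93.3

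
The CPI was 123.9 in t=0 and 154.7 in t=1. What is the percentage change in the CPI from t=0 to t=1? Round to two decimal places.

24.86%

Change = (154.7 − 123.9) / 123.9 × 100
       = 30.8 / 123.9 × 100 = 24.8588%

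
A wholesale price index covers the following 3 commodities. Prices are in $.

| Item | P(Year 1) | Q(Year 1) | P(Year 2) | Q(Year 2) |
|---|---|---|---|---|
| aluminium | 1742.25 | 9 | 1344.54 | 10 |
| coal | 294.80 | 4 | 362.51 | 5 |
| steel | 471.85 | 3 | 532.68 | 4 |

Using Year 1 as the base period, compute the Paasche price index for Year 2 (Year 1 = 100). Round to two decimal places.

83.66

Paasche price index uses current-period quantities as weights.
ΣP(Year 2)·Q(Year 2) = 1344.54×10 + 362.51×5 + 532.68×4 = 13445.4 + 1812.55 + 2130.72 = 17388.67
ΣP(Year 1)·Q(Year 2) = 1742.25×10 + 294.80×5 + 471.85×4 = 17422.5 + 1474 + 1887.4 = 20783.9
Index = 17388.67 / 20783.9 × 100 = 83.6641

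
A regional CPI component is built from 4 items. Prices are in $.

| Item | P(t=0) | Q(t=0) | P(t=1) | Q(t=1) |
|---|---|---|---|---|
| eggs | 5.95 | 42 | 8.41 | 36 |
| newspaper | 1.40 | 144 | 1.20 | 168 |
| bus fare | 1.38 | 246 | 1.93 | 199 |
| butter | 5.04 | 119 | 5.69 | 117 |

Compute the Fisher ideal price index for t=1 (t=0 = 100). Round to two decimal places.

Laspeyres component (base-period weights):
ΣP(t=1)Q(t=0) = 8.41×42 + 1.20×144 + 1.93×246 + 5.69×119 = 353.22 + 172.8 + 474.78 + 677.11 = 1677.91
ΣP(t=0)Q(t=0) = 5.95×42 + 1.40×144 + 1.38×246 + 5.04×119 = 249.9 + 201.6 + 339.48 + 599.76 = 1390.74
L = 1677.91 / 1390.74 × 100 = 120.6487
Paasche component (current-period weights):
ΣP(t=1)Q(t=1) = 8.41×36 + 1.20×168 + 1.93×199 + 5.69×117 = 302.76 + 201.6 + 384.07 + 665.73 = 1554.16
ΣP(t=0)Q(t=1) = 5.95×36 + 1.40×168 + 1.38×199 + 5.04×117 = 214.2 + 235.2 + 274.62 + 589.68 = 1313.7
P = 1554.16 / 1313.7 × 100 = 118.3040
Fisher = √(L × P) = √(120.6487 × 118.3040) = 119.4706

119.47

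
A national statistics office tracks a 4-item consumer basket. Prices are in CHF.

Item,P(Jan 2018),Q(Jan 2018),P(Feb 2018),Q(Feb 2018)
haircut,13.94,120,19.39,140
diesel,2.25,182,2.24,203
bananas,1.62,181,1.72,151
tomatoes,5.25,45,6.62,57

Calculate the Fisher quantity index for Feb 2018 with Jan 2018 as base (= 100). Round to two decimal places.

113.44

Laspeyres component (base-period weights):
ΣP(Jan 2018)Q(Feb 2018) = 13.94×140 + 2.25×203 + 1.62×151 + 5.25×57 = 1951.6 + 456.75 + 244.62 + 299.25 = 2952.22
ΣP(Jan 2018)Q(Jan 2018) = 13.94×120 + 2.25×182 + 1.62×181 + 5.25×45 = 1672.8 + 409.5 + 293.22 + 236.25 = 2611.77
L = 2952.22 / 2611.77 × 100 = 113.0352
Paasche component (current-period weights):
ΣP(Feb 2018)Q(Feb 2018) = 19.39×140 + 2.24×203 + 1.72×151 + 6.62×57 = 2714.6 + 454.72 + 259.72 + 377.34 = 3806.38
ΣP(Feb 2018)Q(Jan 2018) = 19.39×120 + 2.24×182 + 1.72×181 + 6.62×45 = 2326.8 + 407.68 + 311.32 + 297.9 = 3343.7
P = 3806.38 / 3343.7 × 100 = 113.8374
Fisher = √(L × P) = √(113.0352 × 113.8374) = 113.4356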